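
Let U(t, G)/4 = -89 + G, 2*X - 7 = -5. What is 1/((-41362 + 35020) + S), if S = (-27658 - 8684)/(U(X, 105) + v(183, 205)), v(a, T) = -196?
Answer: -22/133467 ≈ -0.00016483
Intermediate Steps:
X = 1 (X = 7/2 + (½)*(-5) = 7/2 - 5/2 = 1)
U(t, G) = -356 + 4*G (U(t, G) = 4*(-89 + G) = -356 + 4*G)
S = 6057/22 (S = (-27658 - 8684)/((-356 + 4*105) - 196) = -36342/((-356 + 420) - 196) = -36342/(64 - 196) = -36342/(-132) = -36342*(-1/132) = 6057/22 ≈ 275.32)
1/((-41362 + 35020) + S) = 1/((-41362 + 35020) + 6057/22) = 1/(-6342 + 6057/22) = 1/(-133467/22) = -22/133467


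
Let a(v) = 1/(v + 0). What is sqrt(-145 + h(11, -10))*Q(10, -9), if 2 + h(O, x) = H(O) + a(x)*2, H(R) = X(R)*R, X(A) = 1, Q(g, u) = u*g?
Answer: -18*I*sqrt(3405) ≈ -1050.3*I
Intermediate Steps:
Q(g, u) = g*u
a(v) = 1/v
H(R) = R (H(R) = 1*R = R)
h(O, x) = -2 + O + 2/x (h(O, x) = -2 + (O + 2/x) = -2 + O + 2/x)
sqrt(-145 + h(11, -10))*Q(10, -9) = sqrt(-145 + (-2 + 11 + 2/(-10)))*(10*(-9)) = sqrt(-145 + (-2 + 11 + 2*(-1/10)))*(-90) = sqrt(-145 + (-2 + 11 - 1/5))*(-90) = sqrt(-145 + 44/5)*(-90) = sqrt(-681/5)*(-90) = (I*sqrt(3405)/5)*(-90) = -18*I*sqrt(3405)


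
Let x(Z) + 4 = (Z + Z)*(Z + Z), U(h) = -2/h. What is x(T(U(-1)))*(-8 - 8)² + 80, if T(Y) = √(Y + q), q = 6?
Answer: 7248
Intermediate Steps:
T(Y) = √(6 + Y) (T(Y) = √(Y + 6) = √(6 + Y))
x(Z) = -4 + 4*Z² (x(Z) = -4 + (Z + Z)*(Z + Z) = -4 + (2*Z)*(2*Z) = -4 + 4*Z²)
x(T(U(-1)))*(-8 - 8)² + 80 = (-4 + 4*(√(6 - 2/(-1)))²)*(-8 - 8)² + 80 = (-4 + 4*(√(6 - 2*(-1)))²)*(-16)² + 80 = (-4 + 4*(√(6 + 2))²)*256 + 80 = (-4 + 4*(√8)²)*256 + 80 = (-4 + 4*(2*√2)²)*256 + 80 = (-4 + 4*8)*256 + 80 = (-4 + 32)*256 + 80 = 28*256 + 80 = 7168 + 80 = 7248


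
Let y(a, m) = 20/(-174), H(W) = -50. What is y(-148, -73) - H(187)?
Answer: 4340/87 ≈ 49.885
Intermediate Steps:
y(a, m) = -10/87 (y(a, m) = 20*(-1/174) = -10/87)
y(-148, -73) - H(187) = -10/87 - 1*(-50) = -10/87 + 50 = 4340/87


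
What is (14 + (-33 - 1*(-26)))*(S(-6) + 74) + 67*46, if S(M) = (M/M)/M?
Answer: 21593/6 ≈ 3598.8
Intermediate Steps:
S(M) = 1/M
(14 + (-33 - 1*(-26)))*(S(-6) + 74) + 67*46 = (14 + (-33 - 1*(-26)))*(1/(-6) + 74) + 67*46 = (14 + (-33 + 26))*(-1/6 + 74) + 3082 = (14 - 7)*(443/6) + 3082 = 7*(443/6) + 3082 = 3101/6 + 3082 = 21593/6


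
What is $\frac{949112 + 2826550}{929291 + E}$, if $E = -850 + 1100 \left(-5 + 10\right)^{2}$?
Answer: $\frac{1258554}{318647} \approx 3.9497$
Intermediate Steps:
$E = 26650$ ($E = -850 + 1100 \cdot 5^{2} = -850 + 1100 \cdot 25 = -850 + 27500 = 26650$)
$\frac{949112 + 2826550}{929291 + E} = \frac{949112 + 2826550}{929291 + 26650} = \frac{3775662}{955941} = 3775662 \cdot \frac{1}{955941} = \frac{1258554}{318647}$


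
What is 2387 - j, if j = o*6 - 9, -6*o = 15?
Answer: 2411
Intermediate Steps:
o = -5/2 (o = -⅙*15 = -5/2 ≈ -2.5000)
j = -24 (j = -5/2*6 - 9 = -15 - 9 = -24)
2387 - j = 2387 - 1*(-24) = 2387 + 24 = 2411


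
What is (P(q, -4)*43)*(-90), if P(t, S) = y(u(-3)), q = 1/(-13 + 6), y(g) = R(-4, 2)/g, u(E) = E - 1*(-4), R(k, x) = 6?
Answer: -23220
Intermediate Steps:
u(E) = 4 + E (u(E) = E + 4 = 4 + E)
y(g) = 6/g
q = -⅐ (q = 1/(-7) = -⅐ ≈ -0.14286)
P(t, S) = 6 (P(t, S) = 6/(4 - 3) = 6/1 = 6*1 = 6)
(P(q, -4)*43)*(-90) = (6*43)*(-90) = 258*(-90) = -23220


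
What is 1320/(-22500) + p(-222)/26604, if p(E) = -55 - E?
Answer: -174221/3325500 ≈ -0.052389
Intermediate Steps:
1320/(-22500) + p(-222)/26604 = 1320/(-22500) + (-55 - 1*(-222))/26604 = 1320*(-1/22500) + (-55 + 222)*(1/26604) = -22/375 + 167*(1/26604) = -22/375 + 167/26604 = -174221/3325500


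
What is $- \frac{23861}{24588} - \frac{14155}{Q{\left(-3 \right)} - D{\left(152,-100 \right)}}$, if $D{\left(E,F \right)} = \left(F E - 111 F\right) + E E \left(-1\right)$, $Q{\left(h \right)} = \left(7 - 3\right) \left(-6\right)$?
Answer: $- \frac{153794}{103133} \approx -1.4912$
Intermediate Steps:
$Q{\left(h \right)} = -24$ ($Q{\left(h \right)} = 4 \left(-6\right) = -24$)
$D{\left(E,F \right)} = - E^{2} - 111 F + E F$ ($D{\left(E,F \right)} = \left(E F - 111 F\right) + E^{2} \left(-1\right) = \left(- 111 F + E F\right) - E^{2} = - E^{2} - 111 F + E F$)
$- \frac{23861}{24588} - \frac{14155}{Q{\left(-3 \right)} - D{\left(152,-100 \right)}} = - \frac{23861}{24588} - \frac{14155}{-24 - \left(- 152^{2} - -11100 + 152 \left(-100\right)\right)} = \left(-23861\right) \frac{1}{24588} - \frac{14155}{-24 - \left(\left(-1\right) 23104 + 11100 - 15200\right)} = - \frac{23861}{24588} - \frac{14155}{-24 - \left(-23104 + 11100 - 15200\right)} = - \frac{23861}{24588} - \frac{14155}{-24 - -27204} = - \frac{23861}{24588} - \frac{14155}{-24 + 27204} = - \frac{23861}{24588} - \frac{14155}{27180} = - \frac{23861}{24588} - \frac{2831}{5436} = - \frac{153794}{103133}$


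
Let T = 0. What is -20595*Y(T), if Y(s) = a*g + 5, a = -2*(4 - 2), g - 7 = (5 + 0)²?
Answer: 2533185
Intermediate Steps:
g = 32 (g = 7 + (5 + 0)² = 7 + 5² = 7 + 25 = 32)
a = -4 (a = -2*2 = -4)
Y(s) = -123 (Y(s) = -4*32 + 5 = -128 + 5 = -123)
-20595*Y(T) = -20595*(-123) = 2533185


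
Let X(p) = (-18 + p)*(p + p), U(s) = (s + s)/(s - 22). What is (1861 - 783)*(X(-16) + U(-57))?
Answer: 92779148/79 ≈ 1.1744e+6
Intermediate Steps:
U(s) = 2*s/(-22 + s) (U(s) = (2*s)/(-22 + s) = 2*s/(-22 + s))
X(p) = 2*p*(-18 + p) (X(p) = (-18 + p)*(2*p) = 2*p*(-18 + p))
(1861 - 783)*(X(-16) + U(-57)) = (1861 - 783)*(2*(-16)*(-18 - 16) + 2*(-57)/(-22 - 57)) = 1078*(2*(-16)*(-34) + 2*(-57)/(-79)) = 1078*(1088 + 2*(-57)*(-1/79)) = 1078*(1088 + 114/79) = 1078*(86066/79) = 92779148/79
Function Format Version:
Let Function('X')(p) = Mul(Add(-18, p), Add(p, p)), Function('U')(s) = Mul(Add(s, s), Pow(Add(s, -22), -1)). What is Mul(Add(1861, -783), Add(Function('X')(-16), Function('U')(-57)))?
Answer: Rational(92779148, 79) ≈ 1.1744e+6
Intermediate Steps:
Function('U')(s) = Mul(2, s, Pow(Add(-22, s), -1)) (Function('U')(s) = Mul(Mul(2, s), Pow(Add(-22, s), -1)) = Mul(2, s, Pow(Add(-22, s), -1)))
Function('X')(p) = Mul(2, p, Add(-18, p)) (Function('X')(p) = Mul(Add(-18, p), Mul(2, p)) = Mul(2, p, Add(-18, p)))
Mul(Add(1861, -783), Add(Function('X')(-16), Function('U')(-57))) = Mul(Add(1861, -783), Add(Mul(2, -16, Add(-18, -16)), Mul(2, -57, Pow(Add(-22, -57), -1)))) = Mul(1078, Add(Mul(2, -16, -34), Mul(2, -57, Pow(-79, -1)))) = Mul(1078, Add(1088, Mul(2, -57, Rational(-1, 79)))) = Mul(1078, Add(1088, Rational(114, 79))) = Mul(1078, Rational(86066, 79)) = Rational(92779148, 79)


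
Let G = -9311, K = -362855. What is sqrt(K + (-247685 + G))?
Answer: I*sqrt(619851) ≈ 787.31*I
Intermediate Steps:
sqrt(K + (-247685 + G)) = sqrt(-362855 + (-247685 - 9311)) = sqrt(-362855 - 256996) = sqrt(-619851) = I*sqrt(619851)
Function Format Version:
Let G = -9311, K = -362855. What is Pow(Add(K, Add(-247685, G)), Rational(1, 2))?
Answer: Mul(I, Pow(619851, Rational(1, 2))) ≈ Mul(787.31, I)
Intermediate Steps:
Pow(Add(K, Add(-247685, G)), Rational(1, 2)) = Pow(Add(-362855, Add(-247685, -9311)), Rational(1, 2)) = Pow(Add(-362855, -256996), Rational(1, 2)) = Pow(-619851, Rational(1, 2)) = Mul(I, Pow(619851, Rational(1, 2)))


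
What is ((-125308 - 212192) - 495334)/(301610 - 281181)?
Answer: -832834/20429 ≈ -40.767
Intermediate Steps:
((-125308 - 212192) - 495334)/(301610 - 281181) = (-337500 - 495334)/20429 = -832834*1/20429 = -832834/20429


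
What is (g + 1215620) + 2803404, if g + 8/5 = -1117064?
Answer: 14509792/5 ≈ 2.9020e+6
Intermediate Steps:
g = -5585328/5 (g = -8/5 - 1117064 = -5585328/5 ≈ -1.1171e+6)
(g + 1215620) + 2803404 = (-5585328/5 + 1215620) + 2803404 = 492772/5 + 2803404 = 14509792/5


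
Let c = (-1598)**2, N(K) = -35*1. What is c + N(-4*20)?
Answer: 2553569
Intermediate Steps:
N(K) = -35
c = 2553604
c + N(-4*20) = 2553604 - 35 = 2553569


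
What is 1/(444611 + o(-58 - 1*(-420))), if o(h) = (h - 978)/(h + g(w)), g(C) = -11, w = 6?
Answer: 351/156057845 ≈ 2.2492e-6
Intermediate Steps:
o(h) = (-978 + h)/(-11 + h) (o(h) = (h - 978)/(h - 11) = (-978 + h)/(-11 + h))
1/(444611 + o(-58 - 1*(-420))) = 1/(444611 + (-978 + (-58 - 1*(-420)))/(-11 + (-58 - 1*(-420)))) = 1/(444611 + (-978 + (-58 + 420))/(-11 + (-58 + 420))) = 1/(444611 + (-978 + 362)/(-11 + 362)) = 1/(444611 - 616/351) = 1/(156057845/351) = 351/156057845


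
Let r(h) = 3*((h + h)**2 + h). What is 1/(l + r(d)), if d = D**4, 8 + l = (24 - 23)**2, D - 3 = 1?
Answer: 1/787193 ≈ 1.2703e-6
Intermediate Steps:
D = 4 (D = 3 + 1 = 4)
l = -7 (l = -8 + (24 - 23)**2 = -8 + 1**2 = -8 + 1 = -7)
d = 256 (d = 4**4 = 256)
r(h) = 3*h + 12*h**2 (r(h) = 3*((2*h)**2 + h) = 3*(4*h**2 + h) = 3*(h + 4*h**2) = 3*h + 12*h**2)
1/(l + r(d)) = 1/(-7 + 3*256*(1 + 4*256)) = 1/(-7 + 3*256*(1 + 1024)) = 1/(-7 + 3*256*1025) = 1/(-7 + 787200) = 1/787193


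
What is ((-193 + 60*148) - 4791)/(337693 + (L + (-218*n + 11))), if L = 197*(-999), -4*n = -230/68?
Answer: 264928/9568733 ≈ 0.027687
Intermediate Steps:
n = 115/136 (n = -(-115)/(2*68) = -1/4*(-115/34) = 115/136 ≈ 0.84559)
L = -196803
((-193 + 60*148) - 4791)/(337693 + (L + (-218*n + 11))) = ((-193 + 60*148) - 4791)/(337693 + (-196803 + (-218*115/136 + 11))) = ((-193 + 8880) - 4791)/(337693 + (-196803 + (-12535/68 + 11))) = (8687 - 4791)/(337693 + (-196803 - 11787/68)) = 3896/(337693 - 13394391/68) = 3896/(9568733/68) = 3896*(68/9568733) = 264928/9568733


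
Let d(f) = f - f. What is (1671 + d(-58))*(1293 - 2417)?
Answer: -1878204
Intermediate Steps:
d(f) = 0
(1671 + d(-58))*(1293 - 2417) = (1671 + 0)*(1293 - 2417) = 1671*(-1124) = -1878204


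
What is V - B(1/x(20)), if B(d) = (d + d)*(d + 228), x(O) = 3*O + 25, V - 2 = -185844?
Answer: -1342747212/7225 ≈ -1.8585e+5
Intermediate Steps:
V = -185842 (V = 2 - 185844 = -185842)
x(O) = 25 + 3*O
B(d) = 2*d*(228 + d) (B(d) = (2*d)*(228 + d) = 2*d*(228 + d))
V - B(1/x(20)) = -185842 - 2*(228 + 1/(25 + 3*20))/(25 + 3*20) = -185842 - 2*(228 + 1/(25 + 60))/(25 + 60) = -185842 - 2*(228 + 1/85)/85 = -185842 - 2*19381/(85*85) = -185842 - 1*38762/7225 = -185842 - 38762/7225 = -1342747212/7225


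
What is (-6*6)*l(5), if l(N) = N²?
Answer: -900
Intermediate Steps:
(-6*6)*l(5) = -6*6*5² = -36*25 = -900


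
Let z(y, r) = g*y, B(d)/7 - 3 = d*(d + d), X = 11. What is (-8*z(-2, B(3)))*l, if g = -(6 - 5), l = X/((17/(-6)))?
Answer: 1056/17 ≈ 62.118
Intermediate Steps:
B(d) = 21 + 14*d² (B(d) = 21 + 7*(d*(d + d)) = 21 + 7*(d*(2*d)) = 21 + 7*(2*d²) = 21 + 14*d²)
l = -66/17 (l = 11/((17/(-6))) = 11/((17*(-⅙))) = 11/(-17/6) = 11*(-6/17) = -66/17 ≈ -3.8824)
g = -1 (g = -1*1 = -1)
z(y, r) = -y
(-8*z(-2, B(3)))*l = -(-8)*(-2)*(-66/17) = -8*2*(-66/17) = -16*(-66/17) = 1056/17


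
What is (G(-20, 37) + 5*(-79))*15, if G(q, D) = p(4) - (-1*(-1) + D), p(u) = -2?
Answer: -6525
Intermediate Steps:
G(q, D) = -3 - D (G(q, D) = -2 - (-1*(-1) + D) = -2 - (1 + D) = -2 + (-1 - D) = -3 - D)
(G(-20, 37) + 5*(-79))*15 = ((-3 - 1*37) + 5*(-79))*15 = ((-3 - 37) - 395)*15 = (-40 - 395)*15 = -435*15 = -6525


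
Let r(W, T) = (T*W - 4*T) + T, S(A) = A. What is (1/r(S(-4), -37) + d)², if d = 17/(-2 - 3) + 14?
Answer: 188567824/1677025 ≈ 112.44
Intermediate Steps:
r(W, T) = -3*T + T*W (r(W, T) = (-4*T + T*W) + T = -3*T + T*W)
d = 53/5 (d = 17/(-5) + 14 = 17*(-⅕) + 14 = -17/5 + 14 = 53/5 ≈ 10.600)
(1/r(S(-4), -37) + d)² = (1/(-37*(-3 - 4)) + 53/5)² = (1/(-37*(-7)) + 53/5)² = (1/259 + 53/5)² = (13732/1295)² = 188567824/1677025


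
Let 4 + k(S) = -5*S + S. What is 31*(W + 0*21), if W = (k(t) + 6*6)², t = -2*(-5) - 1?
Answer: 496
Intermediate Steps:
t = 9 (t = 10 - 1 = 9)
k(S) = -4 - 4*S (k(S) = -4 + (-5*S + S) = -4 - 4*S)
W = 16 (W = ((-4 - 4*9) + 6*6)² = ((-4 - 36) + 36)² = (-40 + 36)² = (-4)² = 16)
31*(W + 0*21) = 31*(16 + 0*21) = 31*(16 + 0) = 31*16 = 496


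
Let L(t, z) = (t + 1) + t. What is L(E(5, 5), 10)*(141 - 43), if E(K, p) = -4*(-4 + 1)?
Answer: 2450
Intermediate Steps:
E(K, p) = 12 (E(K, p) = -4*(-3) = 12)
L(t, z) = 1 + 2*t (L(t, z) = (1 + t) + t = 1 + 2*t)
L(E(5, 5), 10)*(141 - 43) = (1 + 2*12)*(141 - 43) = (1 + 24)*98 = 25*98 = 2450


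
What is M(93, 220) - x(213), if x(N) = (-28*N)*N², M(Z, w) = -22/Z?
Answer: 25164006566/93 ≈ 2.7058e+8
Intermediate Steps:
x(N) = -28*N³
M(93, 220) - x(213) = -22/93 - (-28)*213³ = -22*1/93 - (-28)*9663597 = -22/93 - 1*(-270580716) = -22/93 + 270580716 = 25164006566/93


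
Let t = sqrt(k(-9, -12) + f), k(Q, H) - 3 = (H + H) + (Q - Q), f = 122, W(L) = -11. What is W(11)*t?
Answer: -11*sqrt(101) ≈ -110.55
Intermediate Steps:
k(Q, H) = 3 + 2*H (k(Q, H) = 3 + ((H + H) + (Q - Q)) = 3 + (2*H + 0) = 3 + 2*H)
t = sqrt(101) (t = sqrt((3 + 2*(-12)) + 122) = sqrt((3 - 24) + 122) = sqrt(-21 + 122) = sqrt(101) ≈ 10.050)
W(11)*t = -11*sqrt(101)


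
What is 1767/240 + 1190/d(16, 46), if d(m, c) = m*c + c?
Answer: 16347/1840 ≈ 8.8842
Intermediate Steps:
d(m, c) = c + c*m (d(m, c) = c*m + c = c + c*m)
1767/240 + 1190/d(16, 46) = 1767/240 + 1190/((46*(1 + 16))) = 1767*(1/240) + 1190/((46*17)) = 589/80 + 1190/782 = 589/80 + 1190*(1/782) = 589/80 + 35/23 = 16347/1840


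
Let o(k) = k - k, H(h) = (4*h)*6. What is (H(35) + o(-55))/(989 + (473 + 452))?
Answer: 140/319 ≈ 0.43887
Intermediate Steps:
H(h) = 24*h
o(k) = 0
(H(35) + o(-55))/(989 + (473 + 452)) = (24*35 + 0)/(989 + (473 + 452)) = (840 + 0)/(989 + 925) = 840/1914 = 840*(1/1914) = 140/319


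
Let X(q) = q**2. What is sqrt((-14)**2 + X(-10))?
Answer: 2*sqrt(74) ≈ 17.205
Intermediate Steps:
sqrt((-14)**2 + X(-10)) = sqrt((-14)**2 + (-10)**2) = sqrt(196 + 100) = sqrt(296) = 2*sqrt(74)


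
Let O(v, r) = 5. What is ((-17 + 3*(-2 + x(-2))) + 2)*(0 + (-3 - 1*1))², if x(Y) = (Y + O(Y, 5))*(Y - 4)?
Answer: -1200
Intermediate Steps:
x(Y) = (-4 + Y)*(5 + Y) (x(Y) = (Y + 5)*(Y - 4) = (5 + Y)*(-4 + Y) = (-4 + Y)*(5 + Y))
((-17 + 3*(-2 + x(-2))) + 2)*(0 + (-3 - 1*1))² = ((-17 + 3*(-2 + (-20 - 2 + (-2)²))) + 2)*(0 + (-3 - 1*1))² = ((-17 + 3*(-2 + (-20 - 2 + 4))) + 2)*(0 + (-3 - 1))² = ((-17 + 3*(-2 - 18)) + 2)*(0 - 4)² = ((-17 + 3*(-20)) + 2)*(-4)² = ((-17 - 60) + 2)*16 = (-77 + 2)*16 = -75*16 = -1200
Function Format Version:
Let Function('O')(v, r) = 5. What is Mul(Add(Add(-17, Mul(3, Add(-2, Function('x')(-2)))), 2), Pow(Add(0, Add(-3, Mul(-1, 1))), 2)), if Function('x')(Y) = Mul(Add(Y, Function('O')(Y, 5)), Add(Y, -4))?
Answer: -1200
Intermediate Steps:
Function('x')(Y) = Mul(Add(-4, Y), Add(5, Y)) (Function('x')(Y) = Mul(Add(Y, 5), Add(Y, -4)) = Mul(Add(5, Y), Add(-4, Y)) = Mul(Add(-4, Y), Add(5, Y)))
Mul(Add(Add(-17, Mul(3, Add(-2, Function('x')(-2)))), 2), Pow(Add(0, Add(-3, Mul(-1, 1))), 2)) = Mul(Add(Add(-17, Mul(3, Add(-2, Add(-20, -2, Pow(-2, 2))))), 2), Pow(Add(0, Add(-3, Mul(-1, 1))), 2)) = Mul(Add(Add(-17, Mul(3, Add(-2, Add(-20, -2, 4)))), 2), Pow(Add(0, Add(-3, -1)), 2)) = Mul(Add(Add(-17, Mul(3, Add(-2, -18))), 2), Pow(Add(0, -4), 2)) = Mul(Add(Add(-17, Mul(3, -20)), 2), Pow(-4, 2)) = Mul(Add(Add(-17, -60), 2), 16) = Mul(Add(-77, 2), 16) = Mul(-75, 16) = -1200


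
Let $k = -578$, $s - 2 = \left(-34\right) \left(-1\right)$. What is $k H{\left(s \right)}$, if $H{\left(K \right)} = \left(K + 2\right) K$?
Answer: $-790704$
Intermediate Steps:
$s = 36$ ($s = 2 - -34 = 2 + 34 = 36$)
$H{\left(K \right)} = K \left(2 + K\right)$ ($H{\left(K \right)} = \left(2 + K\right) K = K \left(2 + K\right)$)
$k H{\left(s \right)} = - 578 \cdot 36 \left(2 + 36\right) = - 578 \cdot 36 \cdot 38 = \left(-578\right) 1368 = -790704$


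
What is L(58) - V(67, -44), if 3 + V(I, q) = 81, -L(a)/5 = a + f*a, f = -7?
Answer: 1662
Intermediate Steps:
L(a) = 30*a (L(a) = -5*(a - 7*a) = -(-30)*a = 30*a)
V(I, q) = 78 (V(I, q) = -3 + 81 = 78)
L(58) - V(67, -44) = 30*58 - 1*78 = 1740 - 78 = 1662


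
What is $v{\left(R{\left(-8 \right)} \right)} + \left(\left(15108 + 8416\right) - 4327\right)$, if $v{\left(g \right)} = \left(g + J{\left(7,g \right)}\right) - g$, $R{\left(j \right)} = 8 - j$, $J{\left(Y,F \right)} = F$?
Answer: $19213$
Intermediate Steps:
$v{\left(g \right)} = g$ ($v{\left(g \right)} = \left(g + g\right) - g = 2 g - g = g$)
$v{\left(R{\left(-8 \right)} \right)} + \left(\left(15108 + 8416\right) - 4327\right) = \left(8 - -8\right) + \left(\left(15108 + 8416\right) - 4327\right) = \left(8 + 8\right) + \left(23524 - 4327\right) = 16 + 19197 = 19213$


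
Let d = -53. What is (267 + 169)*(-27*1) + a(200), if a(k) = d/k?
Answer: -2354453/200 ≈ -11772.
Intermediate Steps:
a(k) = -53/k
(267 + 169)*(-27*1) + a(200) = (267 + 169)*(-27*1) - 53/200 = 436*(-27) - 53*1/200 = -11772 - 53/200 = -2354453/200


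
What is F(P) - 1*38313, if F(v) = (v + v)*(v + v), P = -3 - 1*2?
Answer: -38213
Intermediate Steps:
P = -5 (P = -3 - 2 = -5)
F(v) = 4*v² (F(v) = (2*v)*(2*v) = 4*v²)
F(P) - 1*38313 = 4*(-5)² - 1*38313 = 4*25 - 38313 = 100 - 38313 = -38213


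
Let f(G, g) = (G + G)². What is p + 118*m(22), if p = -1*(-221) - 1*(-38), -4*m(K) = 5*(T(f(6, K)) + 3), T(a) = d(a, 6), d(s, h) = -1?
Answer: -36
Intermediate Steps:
f(G, g) = 4*G² (f(G, g) = (2*G)² = 4*G²)
T(a) = -1
m(K) = -5/2 (m(K) = -5*(-1 + 3)/4 = -5*2/4 = -¼*10 = -5/2)
p = 259 (p = 221 + 38 = 259)
p + 118*m(22) = 259 + 118*(-5/2) = 259 - 295 = -36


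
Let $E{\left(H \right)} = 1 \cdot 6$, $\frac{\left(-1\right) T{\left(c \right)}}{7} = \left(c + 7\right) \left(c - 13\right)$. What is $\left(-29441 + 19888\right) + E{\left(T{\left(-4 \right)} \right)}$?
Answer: $-9547$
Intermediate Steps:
$T{\left(c \right)} = - 7 \left(-13 + c\right) \left(7 + c\right)$ ($T{\left(c \right)} = - 7 \left(c + 7\right) \left(c - 13\right) = - 7 \left(7 + c\right) \left(-13 + c\right) = - 7 \left(-13 + c\right) \left(7 + c\right)$)
$E{\left(H \right)} = 6$
$\left(-29441 + 19888\right) + E{\left(T{\left(-4 \right)} \right)} = \left(-29441 + 19888\right) + 6 = -9553 + 6 = -9547$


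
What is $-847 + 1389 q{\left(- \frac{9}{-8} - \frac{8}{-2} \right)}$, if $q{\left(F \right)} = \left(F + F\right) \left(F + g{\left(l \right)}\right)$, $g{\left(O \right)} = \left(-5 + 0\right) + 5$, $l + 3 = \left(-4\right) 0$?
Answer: $\frac{2307805}{32} \approx 72119.0$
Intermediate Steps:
$l = -3$ ($l = -3 - 0 = -3 + 0 = -3$)
$g{\left(O \right)} = 0$ ($g{\left(O \right)} = -5 + 5 = 0$)
$q{\left(F \right)} = 2 F^{2}$ ($q{\left(F \right)} = \left(F + F\right) \left(F + 0\right) = 2 F F = 2 F^{2}$)
$-847 + 1389 q{\left(- \frac{9}{-8} - \frac{8}{-2} \right)} = -847 + 1389 \cdot 2 \left(- \frac{9}{-8} - \frac{8}{-2}\right)^{2} = -847 + 1389 \cdot 2 \left(\left(-9\right) \left(- \frac{1}{8}\right) - -4\right)^{2} = -847 + 1389 \cdot 2 \left(\frac{9}{8} + 4\right)^{2} = -847 + 1389 \cdot 2 \left(\frac{41}{8}\right)^{2} = -847 + 1389 \cdot 2 \cdot \frac{1681}{64} = -847 + 1389 \cdot \frac{1681}{32} = -847 + \frac{2334909}{32} = \frac{2307805}{32}$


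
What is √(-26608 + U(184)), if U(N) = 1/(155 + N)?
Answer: I*√3057817629/339 ≈ 163.12*I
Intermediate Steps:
√(-26608 + U(184)) = √(-26608 + 1/(155 + 184)) = √(-26608 + 1/339) = √(-9020111/339) = I*√3057817629/339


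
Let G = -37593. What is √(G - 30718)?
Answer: I*√68311 ≈ 261.36*I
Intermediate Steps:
√(G - 30718) = √(-37593 - 30718) = √(-68311) = I*√68311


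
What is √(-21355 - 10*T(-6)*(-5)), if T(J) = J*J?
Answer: I*√19555 ≈ 139.84*I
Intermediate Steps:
T(J) = J²
√(-21355 - 10*T(-6)*(-5)) = √(-21355 - 10*(-6)²*(-5)) = √(-21355 - 10*36*(-5)) = √(-21355 - 360*(-5)) = √(-21355 + 1800) = √(-19555) = I*√19555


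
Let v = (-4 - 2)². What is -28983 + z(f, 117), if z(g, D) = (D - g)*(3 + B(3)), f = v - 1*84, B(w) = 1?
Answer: -28323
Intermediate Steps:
v = 36 (v = (-6)² = 36)
f = -48 (f = 36 - 1*84 = 36 - 84 = -48)
z(g, D) = -4*g + 4*D (z(g, D) = (D - g)*(3 + 1) = (D - g)*4 = -4*g + 4*D)
-28983 + z(f, 117) = -28983 + (-4*(-48) + 4*117) = -28983 + (192 + 468) = -28983 + 660 = -28323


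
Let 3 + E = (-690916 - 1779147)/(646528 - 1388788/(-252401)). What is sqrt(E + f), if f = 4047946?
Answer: 85*sqrt(414436347280310032106457)/27197617086 ≈ 2011.9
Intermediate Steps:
E = -1113003478811/163185702516 (E = -3 + (-690916 - 1779147)/(646528 - 1388788/(-252401)) = -3 - 2470063/(646528 - 1388788*(-1/252401)) = -3 - 2470063/(646528 + 1388788/252401) = -3 - 2470063/163185702516/252401 = -3 - 2470063*252401/163185702516 = -3 - 623446371263/163185702516 = -1113003478811/163185702516 ≈ -6.8205)
sqrt(E + f) = sqrt(-1113003478811/163185702516 + 4047946) = sqrt(660565798753353325/163185702516) = 85*sqrt(414436347280310032106457)/27197617086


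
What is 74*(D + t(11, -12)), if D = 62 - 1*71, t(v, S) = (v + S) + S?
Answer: -1628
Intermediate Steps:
t(v, S) = v + 2*S (t(v, S) = (S + v) + S = v + 2*S)
D = -9 (D = 62 - 71 = -9)
74*(D + t(11, -12)) = 74*(-9 + (11 + 2*(-12))) = 74*(-9 + (11 - 24)) = 74*(-9 - 13) = 74*(-22) = -1628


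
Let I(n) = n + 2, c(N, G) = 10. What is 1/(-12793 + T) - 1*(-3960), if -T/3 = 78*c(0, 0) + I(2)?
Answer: 59974199/15145 ≈ 3960.0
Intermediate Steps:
I(n) = 2 + n
T = -2352 (T = -3*(78*10 + (2 + 2)) = -3*(780 + 4) = -3*784 = -2352)
1/(-12793 + T) - 1*(-3960) = 1/(-12793 - 2352) - 1*(-3960) = 1/(-15145) + 3960 = -1/15145 + 3960 = 59974199/15145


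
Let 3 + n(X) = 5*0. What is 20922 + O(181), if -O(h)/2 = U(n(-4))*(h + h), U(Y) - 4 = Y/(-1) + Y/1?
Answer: 18026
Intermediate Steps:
n(X) = -3 (n(X) = -3 + 5*0 = -3 + 0 = -3)
U(Y) = 4 (U(Y) = 4 + (Y/(-1) + Y/1) = 4 + (Y*(-1) + Y*1) = 4 + (-Y + Y) = 4 + 0 = 4)
O(h) = -16*h (O(h) = -8*(h + h) = -8*2*h = -16*h)
20922 + O(181) = 20922 - 16*181 = 20922 - 2896 = 18026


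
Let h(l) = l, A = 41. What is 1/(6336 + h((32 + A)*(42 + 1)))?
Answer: 1/9475 ≈ 0.00010554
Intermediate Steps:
1/(6336 + h((32 + A)*(42 + 1))) = 1/(6336 + (32 + 41)*(42 + 1)) = 1/(6336 + 73*43) = 1/(6336 + 3139) = 1/9475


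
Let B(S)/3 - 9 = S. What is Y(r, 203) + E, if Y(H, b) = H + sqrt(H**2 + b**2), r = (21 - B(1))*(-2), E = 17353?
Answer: 17371 + sqrt(41533) ≈ 17575.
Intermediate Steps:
B(S) = 27 + 3*S
r = 18 (r = (21 - (27 + 3*1))*(-2) = (21 - (27 + 3))*(-2) = (21 - 1*30)*(-2) = (21 - 30)*(-2) = -9*(-2) = 18)
Y(r, 203) + E = (18 + sqrt(18**2 + 203**2)) + 17353 = (18 + sqrt(324 + 41209)) + 17353 = (18 + sqrt(41533)) + 17353 = 17371 + sqrt(41533)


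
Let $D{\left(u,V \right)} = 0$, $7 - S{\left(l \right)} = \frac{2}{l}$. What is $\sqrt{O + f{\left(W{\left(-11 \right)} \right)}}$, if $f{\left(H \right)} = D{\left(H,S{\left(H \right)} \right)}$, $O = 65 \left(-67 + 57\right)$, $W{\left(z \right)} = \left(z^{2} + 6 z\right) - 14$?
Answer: $5 i \sqrt{26} \approx 25.495 i$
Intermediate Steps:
$S{\left(l \right)} = 7 - \frac{2}{l}$
$W{\left(z \right)} = -14 + z^{2} + 6 z$
$O = -650$ ($O = 65 \left(-10\right) = -650$)
$f{\left(H \right)} = 0$
$\sqrt{O + f{\left(W{\left(-11 \right)} \right)}} = \sqrt{-650 + 0} = \sqrt{-650} = 5 i \sqrt{26}$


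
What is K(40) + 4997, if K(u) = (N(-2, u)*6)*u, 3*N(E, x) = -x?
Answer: 1797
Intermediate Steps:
N(E, x) = -x/3 (N(E, x) = (-x)/3 = -x/3)
K(u) = -2*u² (K(u) = (-u/3*6)*u = (-2*u)*u = -2*u²)
K(40) + 4997 = -2*40² + 4997 = -2*1600 + 4997 = -3200 + 4997 = 1797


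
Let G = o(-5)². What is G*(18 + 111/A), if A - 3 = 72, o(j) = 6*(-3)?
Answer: 157788/25 ≈ 6311.5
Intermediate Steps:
o(j) = -18
A = 75 (A = 3 + 72 = 75)
G = 324 (G = (-18)² = 324)
G*(18 + 111/A) = 324*(18 + 111/75) = 324*(18 + 111*(1/75)) = 324*(18 + 37/25) = 324*(487/25) = 157788/25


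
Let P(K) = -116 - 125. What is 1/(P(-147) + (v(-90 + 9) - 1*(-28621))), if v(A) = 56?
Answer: 1/28436 ≈ 3.5167e-5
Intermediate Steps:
P(K) = -241
1/(P(-147) + (v(-90 + 9) - 1*(-28621))) = 1/(-241 + (56 - 1*(-28621))) = 1/(-241 + (56 + 28621)) = 1/(-241 + 28677) = 1/28436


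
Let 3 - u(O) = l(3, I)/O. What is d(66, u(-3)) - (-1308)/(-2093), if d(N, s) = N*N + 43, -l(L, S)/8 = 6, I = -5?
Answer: 9205799/2093 ≈ 4398.4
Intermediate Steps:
l(L, S) = -48 (l(L, S) = -8*6 = -48)
u(O) = 3 + 48/O (u(O) = 3 - (-48)/O = 3 + 48/O)
d(N, s) = 43 + N² (d(N, s) = N² + 43 = 43 + N²)
d(66, u(-3)) - (-1308)/(-2093) = (43 + 66²) - (-1308)/(-2093) = (43 + 4356) - (-1308)*(-1)/2093 = 4399 - 1*1308/2093 = 4399 - 1308/2093 = 9205799/2093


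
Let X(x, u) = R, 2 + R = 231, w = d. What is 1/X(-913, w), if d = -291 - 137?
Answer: 1/229 ≈ 0.0043668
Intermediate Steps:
d = -428
w = -428
R = 229 (R = -2 + 231 = 229)
X(x, u) = 229
1/X(-913, w) = 1/229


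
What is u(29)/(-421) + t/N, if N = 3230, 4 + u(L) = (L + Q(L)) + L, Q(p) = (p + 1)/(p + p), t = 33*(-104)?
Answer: -23503959/19717535 ≈ -1.1920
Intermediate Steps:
t = -3432
Q(p) = (1 + p)/(2*p) (Q(p) = (1 + p)/((2*p)) = (1 + p)*(1/(2*p)) = (1 + p)/(2*p))
u(L) = -4 + 2*L + (1 + L)/(2*L) (u(L) = -4 + ((L + (1 + L)/(2*L)) + L) = -4 + (2*L + (1 + L)/(2*L)) = -4 + 2*L + (1 + L)/(2*L))
u(29)/(-421) + t/N = (-7/2 + (½)/29 + 2*29)/(-421) - 3432/3230 = (-7/2 + (½)*(1/29) + 58)*(-1/421) - 3432*1/3230 = (-7/2 + 1/58 + 58)*(-1/421) - 1716/1615 = (1581/29)*(-1/421) - 1716/1615 = -1581/12209 - 1716/1615 = -23503959/19717535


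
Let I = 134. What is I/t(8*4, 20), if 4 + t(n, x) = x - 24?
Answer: -67/4 ≈ -16.750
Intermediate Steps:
t(n, x) = -28 + x (t(n, x) = -4 + (x - 24) = -4 + (-24 + x) = -28 + x)
I/t(8*4, 20) = 134/(-28 + 20) = 134/(-8) = 134*(-1/8) = -67/4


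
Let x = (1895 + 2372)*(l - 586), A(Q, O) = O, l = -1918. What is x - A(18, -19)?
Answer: -10684549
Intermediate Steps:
x = -10684568 (x = (1895 + 2372)*(-1918 - 586) = 4267*(-2504) = -10684568)
x - A(18, -19) = -10684568 - 1*(-19) = -10684568 + 19 = -10684549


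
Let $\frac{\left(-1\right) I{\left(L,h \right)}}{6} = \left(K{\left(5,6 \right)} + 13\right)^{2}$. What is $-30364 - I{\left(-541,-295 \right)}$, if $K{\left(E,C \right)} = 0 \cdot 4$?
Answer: $-29350$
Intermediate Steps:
$K{\left(E,C \right)} = 0$
$I{\left(L,h \right)} = -1014$ ($I{\left(L,h \right)} = - 6 \left(0 + 13\right)^{2} = - 6 \cdot 13^{2} = \left(-6\right) 169 = -1014$)
$-30364 - I{\left(-541,-295 \right)} = -30364 - -1014 = -30364 + 1014 = -29350$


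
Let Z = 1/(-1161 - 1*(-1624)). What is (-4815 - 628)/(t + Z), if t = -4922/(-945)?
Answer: -2381503005/2279831 ≈ -1044.6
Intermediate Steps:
t = 4922/945 (t = -4922*(-1/945) = 4922/945 ≈ 5.2085)
Z = 1/463 (Z = 1/(-1161 + 1624) = 1/463 ≈ 0.0021598)
(-4815 - 628)/(t + Z) = (-4815 - 628)/(4922/945 + 1/463) = -5443/2279831/437535 = -5443*437535/2279831 = -2381503005/2279831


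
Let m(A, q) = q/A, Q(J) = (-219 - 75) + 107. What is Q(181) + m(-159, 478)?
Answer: -30211/159 ≈ -190.01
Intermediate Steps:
Q(J) = -187 (Q(J) = -294 + 107 = -187)
Q(181) + m(-159, 478) = -187 + 478/(-159) = -187 + 478*(-1/159) = -187 - 478/159 = -30211/159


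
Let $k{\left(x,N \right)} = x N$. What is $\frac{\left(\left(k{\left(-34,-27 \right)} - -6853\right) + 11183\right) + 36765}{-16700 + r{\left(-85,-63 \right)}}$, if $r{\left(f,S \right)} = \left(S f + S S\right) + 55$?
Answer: $- \frac{55719}{7321} \approx -7.6108$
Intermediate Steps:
$r{\left(f,S \right)} = 55 + S^{2} + S f$ ($r{\left(f,S \right)} = \left(S f + S^{2}\right) + 55 = \left(S^{2} + S f\right) + 55 = 55 + S^{2} + S f$)
$k{\left(x,N \right)} = N x$
$\frac{\left(\left(k{\left(-34,-27 \right)} - -6853\right) + 11183\right) + 36765}{-16700 + r{\left(-85,-63 \right)}} = \frac{\left(\left(\left(-27\right) \left(-34\right) - -6853\right) + 11183\right) + 36765}{-16700 + \left(55 + \left(-63\right)^{2} - -5355\right)} = \frac{\left(\left(918 + 6853\right) + 11183\right) + 36765}{-16700 + \left(55 + 3969 + 5355\right)} = \frac{\left(7771 + 11183\right) + 36765}{-16700 + 9379} = \frac{18954 + 36765}{-7321} = 55719 \left(- \frac{1}{7321}\right) = - \frac{55719}{7321}$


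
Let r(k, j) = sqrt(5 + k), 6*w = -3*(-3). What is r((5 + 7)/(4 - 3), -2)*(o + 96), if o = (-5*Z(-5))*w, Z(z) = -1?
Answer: 207*sqrt(17)/2 ≈ 426.74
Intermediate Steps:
w = 3/2 (w = (-3*(-3))/6 = (1/6)*9 = 3/2 ≈ 1.5000)
o = 15/2 (o = -5*(-1)*(3/2) = 5*(3/2) = 15/2 ≈ 7.5000)
r((5 + 7)/(4 - 3), -2)*(o + 96) = sqrt(5 + (5 + 7)/(4 - 3))*(15/2 + 96) = sqrt(5 + 12/1)*(207/2) = sqrt(5 + 12*1)*(207/2) = sqrt(5 + 12)*(207/2) = sqrt(17)*(207/2) = 207*sqrt(17)/2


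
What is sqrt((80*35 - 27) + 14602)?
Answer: 5*sqrt(695) ≈ 131.81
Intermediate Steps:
sqrt((80*35 - 27) + 14602) = sqrt((2800 - 27) + 14602) = sqrt(2773 + 14602) = sqrt(17375) = 5*sqrt(695)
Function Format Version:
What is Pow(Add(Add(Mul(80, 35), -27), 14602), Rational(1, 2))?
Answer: Mul(5, Pow(695, Rational(1, 2))) ≈ 131.81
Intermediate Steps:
Pow(Add(Add(Mul(80, 35), -27), 14602), Rational(1, 2)) = Pow(Add(Add(2800, -27), 14602), Rational(1, 2)) = Pow(Add(2773, 14602), Rational(1, 2)) = Pow(17375, Rational(1, 2)) = Mul(5, Pow(695, Rational(1, 2)))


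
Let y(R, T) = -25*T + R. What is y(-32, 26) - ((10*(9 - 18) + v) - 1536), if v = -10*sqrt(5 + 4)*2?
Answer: 1004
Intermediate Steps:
y(R, T) = R - 25*T
v = -60 (v = -10*sqrt(9)*2 = -10*3*2 = -30*2 = -60)
y(-32, 26) - ((10*(9 - 18) + v) - 1536) = (-32 - 25*26) - ((10*(9 - 18) - 60) - 1536) = (-32 - 650) - ((10*(-9) - 60) - 1536) = -682 - ((-90 - 60) - 1536) = -682 - (-150 - 1536) = -682 - 1*(-1686) = -682 + 1686 = 1004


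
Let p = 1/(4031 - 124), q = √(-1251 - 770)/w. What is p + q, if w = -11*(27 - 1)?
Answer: 1/3907 - I*√2021/286 ≈ 0.00025595 - 0.15719*I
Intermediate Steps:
w = -286 (w = -11*26 = -286)
q = -I*√2021/286 (q = √(-1251 - 770)/(-286) = √(-2021)*(-1/286) = (I*√2021)*(-1/286) = -I*√2021/286 ≈ -0.15719*I)
p = 1/3907 ≈ 0.00025595
p + q = 1/3907 - I*√2021/286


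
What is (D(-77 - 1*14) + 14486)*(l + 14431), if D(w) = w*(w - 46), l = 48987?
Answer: 1709305354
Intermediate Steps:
D(w) = w*(-46 + w)
(D(-77 - 1*14) + 14486)*(l + 14431) = ((-77 - 1*14)*(-46 + (-77 - 1*14)) + 14486)*(48987 + 14431) = ((-77 - 14)*(-46 + (-77 - 14)) + 14486)*63418 = (-91*(-46 - 91) + 14486)*63418 = (-91*(-137) + 14486)*63418 = (12467 + 14486)*63418 = 26953*63418 = 1709305354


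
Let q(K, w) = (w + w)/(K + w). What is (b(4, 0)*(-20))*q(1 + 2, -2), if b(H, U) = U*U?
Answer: 0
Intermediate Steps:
b(H, U) = U²
q(K, w) = 2*w/(K + w) (q(K, w) = (2*w)/(K + w) = 2*w/(K + w))
(b(4, 0)*(-20))*q(1 + 2, -2) = (0²*(-20))*(2*(-2)/((1 + 2) - 2)) = (0*(-20))*(2*(-2)/(3 - 2)) = 0*(2*(-2)/1) = 0*(2*(-2)*1) = 0*(-4) = 0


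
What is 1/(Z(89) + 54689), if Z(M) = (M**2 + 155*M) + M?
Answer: 1/76494 ≈ 1.3073e-5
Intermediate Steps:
Z(M) = M**2 + 156*M
1/(Z(89) + 54689) = 1/(89*(156 + 89) + 54689) = 1/(89*245 + 54689) = 1/(21805 + 54689) = 1/76494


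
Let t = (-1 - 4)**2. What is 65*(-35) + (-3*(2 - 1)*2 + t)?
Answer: -2256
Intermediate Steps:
t = 25 (t = (-5)**2 = 25)
65*(-35) + (-3*(2 - 1)*2 + t) = 65*(-35) + (-3*(2 - 1)*2 + 25) = -2275 + (-3*2 + 25) = -2275 + (-6 + 25) = -2275 + 19 = -2256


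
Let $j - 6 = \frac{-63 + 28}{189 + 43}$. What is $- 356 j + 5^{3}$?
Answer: $- \frac{113523}{58} \approx -1957.3$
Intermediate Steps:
$j = \frac{1357}{232}$ ($j = 6 + \frac{-63 + 28}{189 + 43} = 6 - \frac{35}{232} = \frac{1357}{232} \approx 5.8491$)
$- 356 j + 5^{3} = \left(-356\right) \frac{1357}{232} + 5^{3} = - \frac{120773}{58} + 125 = - \frac{113523}{58}$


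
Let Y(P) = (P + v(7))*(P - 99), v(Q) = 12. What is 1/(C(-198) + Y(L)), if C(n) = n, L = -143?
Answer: 1/31504 ≈ 3.1742e-5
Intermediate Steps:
Y(P) = (-99 + P)*(12 + P) (Y(P) = (P + 12)*(P - 99) = (12 + P)*(-99 + P) = (-99 + P)*(12 + P))
1/(C(-198) + Y(L)) = 1/(-198 + (-1188 + (-143)**2 - 87*(-143))) = 1/(-198 + (-1188 + 20449 + 12441)) = 1/(-198 + 31702) = 1/31504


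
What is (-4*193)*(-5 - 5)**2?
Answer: -77200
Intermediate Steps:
(-4*193)*(-5 - 5)**2 = -772*(-10)**2 = -772*100 = -77200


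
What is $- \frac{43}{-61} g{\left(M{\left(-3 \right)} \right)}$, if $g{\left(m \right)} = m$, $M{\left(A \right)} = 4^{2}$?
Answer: $\frac{688}{61} \approx 11.279$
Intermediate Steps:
$M{\left(A \right)} = 16$
$- \frac{43}{-61} g{\left(M{\left(-3 \right)} \right)} = - \frac{43}{-61} \cdot 16 = \left(-43\right) \left(- \frac{1}{61}\right) 16 = \frac{43}{61} \cdot 16 = \frac{688}{61}$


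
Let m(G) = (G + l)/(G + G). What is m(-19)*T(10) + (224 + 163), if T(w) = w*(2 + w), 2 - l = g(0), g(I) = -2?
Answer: 8253/19 ≈ 434.37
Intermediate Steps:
l = 4 (l = 2 - 1*(-2) = 2 + 2 = 4)
m(G) = (4 + G)/(2*G) (m(G) = (G + 4)/(G + G) = (4 + G)/((2*G)) = (4 + G)*(1/(2*G)) = (4 + G)/(2*G))
m(-19)*T(10) + (224 + 163) = ((1/2)*(4 - 19)/(-19))*(10*(2 + 10)) + (224 + 163) = ((1/2)*(-1/19)*(-15))*(10*12) + 387 = (15/38)*120 + 387 = 900/19 + 387 = 8253/19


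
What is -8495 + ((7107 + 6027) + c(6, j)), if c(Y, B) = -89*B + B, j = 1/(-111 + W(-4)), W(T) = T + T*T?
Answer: 41759/9 ≈ 4639.9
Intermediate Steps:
W(T) = T + T²
j = -1/99 (j = 1/(-111 - 4*(1 - 4)) = 1/(-111 - 4*(-3)) = 1/(-111 + 12) = 1/(-99) = -1/99 ≈ -0.010101)
c(Y, B) = -88*B
-8495 + ((7107 + 6027) + c(6, j)) = -8495 + ((7107 + 6027) - 88*(-1/99)) = -8495 + (13134 + 8/9) = -8495 + 118214/9 = 41759/9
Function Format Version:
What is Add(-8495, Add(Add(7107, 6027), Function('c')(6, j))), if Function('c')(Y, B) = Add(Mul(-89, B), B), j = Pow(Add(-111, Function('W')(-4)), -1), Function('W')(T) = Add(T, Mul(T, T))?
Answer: Rational(41759, 9) ≈ 4639.9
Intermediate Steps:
Function('W')(T) = Add(T, Pow(T, 2))
j = Rational(-1, 99) (j = Pow(Add(-111, Mul(-4, Add(1, -4))), -1) = Pow(Add(-111, Mul(-4, -3)), -1) = Pow(Add(-111, 12), -1) = Pow(-99, -1) = Rational(-1, 99) ≈ -0.010101)
Function('c')(Y, B) = Mul(-88, B)
Add(-8495, Add(Add(7107, 6027), Function('c')(6, j))) = Add(-8495, Add(Add(7107, 6027), Mul(-88, Rational(-1, 99)))) = Add(-8495, Add(13134, Rational(8, 9))) = Add(-8495, Rational(118214, 9)) = Rational(41759, 9)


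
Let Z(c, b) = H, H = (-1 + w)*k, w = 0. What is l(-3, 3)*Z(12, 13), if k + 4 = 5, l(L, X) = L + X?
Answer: 0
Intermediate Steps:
k = 1 (k = -4 + 5 = 1)
H = -1 (H = (-1 + 0)*1 = -1*1 = -1)
Z(c, b) = -1
l(-3, 3)*Z(12, 13) = (-3 + 3)*(-1) = 0*(-1) = 0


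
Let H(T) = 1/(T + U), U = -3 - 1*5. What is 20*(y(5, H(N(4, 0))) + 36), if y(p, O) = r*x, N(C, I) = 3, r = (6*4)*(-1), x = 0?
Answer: 720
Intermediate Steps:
U = -8 (U = -3 - 5 = -8)
r = -24 (r = 24*(-1) = -24)
H(T) = 1/(-8 + T) (H(T) = 1/(T - 8) = 1/(-8 + T))
y(p, O) = 0 (y(p, O) = -24*0 = 0)
20*(y(5, H(N(4, 0))) + 36) = 20*(0 + 36) = 20*36 = 720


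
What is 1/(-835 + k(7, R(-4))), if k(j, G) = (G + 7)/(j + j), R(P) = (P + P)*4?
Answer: -14/11715 ≈ -0.0011950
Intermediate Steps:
R(P) = 8*P (R(P) = (2*P)*4 = 8*P)
k(j, G) = (7 + G)/(2*j) (k(j, G) = (7 + G)/((2*j)) = (7 + G)*(1/(2*j)) = (7 + G)/(2*j))
1/(-835 + k(7, R(-4))) = 1/(-835 + (½)*(7 + 8*(-4))/7) = 1/(-835 + (½)*(⅐)*(7 - 32)) = 1/(-835 + (½)*(⅐)*(-25)) = 1/(-835 - 25/14) = 1/(-11715/14) = -14/11715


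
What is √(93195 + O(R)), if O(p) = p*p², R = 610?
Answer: √227074195 ≈ 15069.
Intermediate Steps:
O(p) = p³
√(93195 + O(R)) = √(93195 + 610³) = √(93195 + 226981000) = √227074195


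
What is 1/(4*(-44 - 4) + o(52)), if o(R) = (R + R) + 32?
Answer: -1/56 ≈ -0.017857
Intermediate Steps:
o(R) = 32 + 2*R (o(R) = 2*R + 32 = 32 + 2*R)
1/(4*(-44 - 4) + o(52)) = 1/(4*(-44 - 4) + (32 + 2*52)) = 1/(4*(-48) + (32 + 104)) = 1/(-192 + 136) = 1/(-56) = -1/56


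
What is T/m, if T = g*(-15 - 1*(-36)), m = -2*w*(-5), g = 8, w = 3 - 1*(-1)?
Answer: 21/5 ≈ 4.2000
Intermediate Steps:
w = 4 (w = 3 + 1 = 4)
m = 40 (m = -2*4*(-5) = -8*(-5) = 40)
T = 168 (T = 8*(-15 - 1*(-36)) = 8*(-15 + 36) = 8*21 = 168)
T/m = 168/40 = 168*(1/40) = 21/5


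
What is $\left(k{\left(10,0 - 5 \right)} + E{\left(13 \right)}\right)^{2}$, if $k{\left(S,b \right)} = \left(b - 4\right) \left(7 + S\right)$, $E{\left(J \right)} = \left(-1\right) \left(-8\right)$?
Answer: $21025$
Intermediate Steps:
$E{\left(J \right)} = 8$
$k{\left(S,b \right)} = \left(-4 + b\right) \left(7 + S\right)$
$\left(k{\left(10,0 - 5 \right)} + E{\left(13 \right)}\right)^{2} = \left(\left(-28 - 40 + 7 \left(0 - 5\right) + 10 \left(0 - 5\right)\right) + 8\right)^{2} = \left(\left(-28 - 40 + 7 \left(-5\right) + 10 \left(-5\right)\right) + 8\right)^{2} = \left(\left(-28 - 40 - 35 - 50\right) + 8\right)^{2} = \left(-153 + 8\right)^{2} = \left(-145\right)^{2} = 21025$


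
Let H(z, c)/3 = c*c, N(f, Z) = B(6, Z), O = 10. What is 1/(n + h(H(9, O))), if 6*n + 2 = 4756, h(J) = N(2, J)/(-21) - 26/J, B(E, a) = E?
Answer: 1050/831559 ≈ 0.0012627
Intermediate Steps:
N(f, Z) = 6
H(z, c) = 3*c² (H(z, c) = 3*(c*c) = 3*c²)
h(J) = -2/7 - 26/J (h(J) = 6/(-21) - 26/J = 6*(-1/21) - 26/J = -2/7 - 26/J)
n = 2377/3 (n = -⅓ + (⅙)*4756 = -⅓ + 2378/3 = 2377/3 ≈ 792.33)
1/(n + h(H(9, O))) = 1/(2377/3 + (-2/7 - 26/(3*10²))) = 1/(2377/3 + (-2/7 - 26/(3*100))) = 1/(2377/3 + (-2/7 - 26/300)) = 1/(2377/3 + (-2/7 - 26*1/300)) = 1/(2377/3 + (-2/7 - 13/150)) = 1/(2377/3 - 391/1050) = 1/(831559/1050) = 1050/831559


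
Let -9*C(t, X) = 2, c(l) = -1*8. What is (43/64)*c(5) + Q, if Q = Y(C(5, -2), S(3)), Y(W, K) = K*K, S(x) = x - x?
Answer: -43/8 ≈ -5.3750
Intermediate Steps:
S(x) = 0
c(l) = -8
C(t, X) = -2/9 (C(t, X) = -⅑*2 = -2/9)
Y(W, K) = K²
Q = 0 (Q = 0² = 0)
(43/64)*c(5) + Q = (43/64)*(-8) + 0 = -43/8 + 0 = -43/8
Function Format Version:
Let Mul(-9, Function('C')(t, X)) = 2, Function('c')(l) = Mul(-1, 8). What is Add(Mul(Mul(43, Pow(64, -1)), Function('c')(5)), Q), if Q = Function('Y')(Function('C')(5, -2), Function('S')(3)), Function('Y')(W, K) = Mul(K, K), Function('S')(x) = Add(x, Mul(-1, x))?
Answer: Rational(-43, 8) ≈ -5.3750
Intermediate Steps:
Function('S')(x) = 0
Function('c')(l) = -8
Function('C')(t, X) = Rational(-2, 9) (Function('C')(t, X) = Mul(Rational(-1, 9), 2) = Rational(-2, 9))
Function('Y')(W, K) = Pow(K, 2)
Q = 0 (Q = Pow(0, 2) = 0)
Add(Mul(Mul(43, Pow(64, -1)), Function('c')(5)), Q) = Add(Mul(Mul(43, Pow(64, -1)), -8), 0) = Add(Mul(Mul(43, Rational(1, 64)), -8), 0) = Add(Mul(Rational(43, 64), -8), 0) = Add(Rational(-43, 8), 0) = Rational(-43, 8)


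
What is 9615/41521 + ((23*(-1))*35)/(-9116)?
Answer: 121074745/378505436 ≈ 0.31988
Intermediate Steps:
9615/41521 + ((23*(-1))*35)/(-9116) = 9615*(1/41521) - 23*35*(-1/9116) = 9615/41521 - 805*(-1/9116) = 9615/41521 + 805/9116 = 121074745/378505436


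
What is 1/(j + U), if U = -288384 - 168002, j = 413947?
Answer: -1/42439 ≈ -2.3563e-5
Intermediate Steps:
U = -456386
1/(j + U) = 1/(413947 - 456386) = 1/(-42439) = -1/42439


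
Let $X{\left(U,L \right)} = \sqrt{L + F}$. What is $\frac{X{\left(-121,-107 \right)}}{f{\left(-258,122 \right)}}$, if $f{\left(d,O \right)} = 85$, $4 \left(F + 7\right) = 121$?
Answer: $\frac{i \sqrt{335}}{170} \approx 0.10766 i$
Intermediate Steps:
$F = \frac{93}{4}$ ($F = -7 + \frac{1}{4} \cdot 121 = -7 + \frac{121}{4} = \frac{93}{4} \approx 23.25$)
$X{\left(U,L \right)} = \sqrt{\frac{93}{4} + L}$ ($X{\left(U,L \right)} = \sqrt{L + \frac{93}{4}} = \sqrt{\frac{93}{4} + L}$)
$\frac{X{\left(-121,-107 \right)}}{f{\left(-258,122 \right)}} = \frac{\frac{1}{2} \sqrt{93 + 4 \left(-107\right)}}{85} = \frac{\sqrt{93 - 428}}{2} \cdot \frac{1}{85} = \frac{\sqrt{-335}}{2} \cdot \frac{1}{85} = \frac{i \sqrt{335}}{2} \cdot \frac{1}{85} = \frac{i \sqrt{335}}{170}$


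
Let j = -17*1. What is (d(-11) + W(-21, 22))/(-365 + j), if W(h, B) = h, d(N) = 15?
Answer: 3/191 ≈ 0.015707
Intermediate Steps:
j = -17
(d(-11) + W(-21, 22))/(-365 + j) = (15 - 21)/(-365 - 17) = -6/(-382) = -6*(-1/382) = 3/191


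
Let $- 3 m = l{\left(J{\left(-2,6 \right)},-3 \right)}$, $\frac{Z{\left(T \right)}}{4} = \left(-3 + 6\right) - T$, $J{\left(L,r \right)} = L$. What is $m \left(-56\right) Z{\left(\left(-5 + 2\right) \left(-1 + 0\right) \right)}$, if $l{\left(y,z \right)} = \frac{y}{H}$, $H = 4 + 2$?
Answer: $0$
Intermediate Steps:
$H = 6$
$Z{\left(T \right)} = 12 - 4 T$ ($Z{\left(T \right)} = 4 \left(\left(-3 + 6\right) - T\right) = 4 \left(3 - T\right) = 12 - 4 T$)
$l{\left(y,z \right)} = \frac{y}{6}$
$m = \frac{1}{9}$ ($m = - \frac{\frac{1}{6} \left(-2\right)}{3} = \left(- \frac{1}{3}\right) \left(- \frac{1}{3}\right) = \frac{1}{9} \approx 0.11111$)
$m \left(-56\right) Z{\left(\left(-5 + 2\right) \left(-1 + 0\right) \right)} = \frac{1}{9} \left(-56\right) \left(12 - 4 \left(-5 + 2\right) \left(-1 + 0\right)\right) = - \frac{56 \left(12 - 4 \left(\left(-3\right) \left(-1\right)\right)\right)}{9} = - \frac{56 \left(12 - 12\right)}{9} = \left(- \frac{56}{9}\right) 0 = 0$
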